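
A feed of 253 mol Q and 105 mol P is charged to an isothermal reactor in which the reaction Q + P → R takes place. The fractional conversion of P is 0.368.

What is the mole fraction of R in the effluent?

0.121

P reacted = 0.368 × 105 = 38.64 mol; ν_P = −1, so ξ = 38.64/1 = 38.64 mol.
Outlet amounts (n = n₀ + ν ξ):
  Q: 253 − 1(38.64) = 214.4
  P: 105 − 1(38.64) = 66.36
  R: 0 + 1(38.64) = 38.64
Total out = 319.4 mol; y_R = 38.64 / 319.4 = 0.121.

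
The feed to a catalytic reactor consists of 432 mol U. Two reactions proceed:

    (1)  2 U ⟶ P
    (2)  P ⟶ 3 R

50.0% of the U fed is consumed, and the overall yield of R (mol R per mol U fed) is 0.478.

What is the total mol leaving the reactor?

462 mol

Conversion of U: U consumed = 2ξ₁ = 0.5 × 432 → ξ₁ = 108 mol.
Yield of R: 3ξ₂ / 432 = 0.478 → ξ₂ = 68.83 mol.
Outlet amounts (n = n₀ + Σ ν·ξ):
  U: 432 − 2(108) = 216
  P: 0 + 1(108) − 1(68.83) = 39.17
  R: 0 + 3(68.83) = 206.5
Total out = 216 + 39.17 + 206.5 = 461.7 mol.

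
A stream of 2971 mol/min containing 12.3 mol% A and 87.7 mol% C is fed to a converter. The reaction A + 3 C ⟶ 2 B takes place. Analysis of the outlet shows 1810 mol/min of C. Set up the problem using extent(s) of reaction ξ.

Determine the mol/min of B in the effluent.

530 mol/min

For C: n = n₀ − 3ξ → 1810 = 2606 − 3ξ, giving ξ = 265.2 mol/min.
Outlet amounts (n = n₀ + ν ξ):
  A: 365.4 − 1(265.2) = 100.2
  C: 2606 − 3(265.2) = 1810
  B: 0 + 2(265.2) = 530.4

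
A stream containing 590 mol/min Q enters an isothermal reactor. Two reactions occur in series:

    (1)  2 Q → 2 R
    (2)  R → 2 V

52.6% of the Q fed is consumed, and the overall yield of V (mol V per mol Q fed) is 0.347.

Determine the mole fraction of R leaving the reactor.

Conversion of Q: Q consumed = 2ξ₁ = 0.526 × 590 → ξ₁ = 155.2 mol/min.
Yield of V: 2ξ₂ / 590 = 0.347 → ξ₂ = 102.4 mol/min.
Outlet amounts (n = n₀ + Σ ν·ξ):
  Q: 590 − 2(155.2) = 279.7
  R: 0 + 2(155.2) − 1(102.4) = 208
  V: 0 + 2(102.4) = 204.7
Total out = 692.4 mol/min; y_R = 208 / 692.4 = 0.3004.

0.3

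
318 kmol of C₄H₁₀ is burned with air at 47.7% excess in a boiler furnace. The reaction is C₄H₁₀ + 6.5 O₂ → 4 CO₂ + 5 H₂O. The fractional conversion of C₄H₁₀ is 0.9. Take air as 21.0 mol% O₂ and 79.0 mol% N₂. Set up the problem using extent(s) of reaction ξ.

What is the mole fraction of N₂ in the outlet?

0.751

Stoichiometric O₂ = 6.5 × 318 = 2067 kmol; O₂ fed = 2067 × 1.477 = 3053 kmol.
N₂ fed = 3053 × 79/21 = 11480 kmol.
Fuel reacted = 0.9 × 318 → ξ = 286.2 kmol.
Outlet (n = n₀ + ν ξ):
  C₄H₁₀: 318 − 1(286.2) = 31.8
  O₂: 3053 − 6.5(286.2) = 1193
  N₂: 11480 (inert)
  CO₂: 0 + 4(286.2) = 1145
  H₂O: 0 + 5(286.2) = 1431
Total out = 15290 kmol; y_N₂ = 11480 / 15290 = 0.7514.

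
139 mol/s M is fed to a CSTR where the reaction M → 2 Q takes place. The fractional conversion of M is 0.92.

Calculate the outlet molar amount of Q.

256 mol/s

M reacted = 0.92 × 139 = 127.9 mol/s; ν_M = −1, so ξ = 127.9/1 = 127.9 mol/s.
Outlet amounts (n = n₀ + ν ξ):
  M: 139 − 1(127.9) = 11.12
  Q: 0 + 2(127.9) = 255.8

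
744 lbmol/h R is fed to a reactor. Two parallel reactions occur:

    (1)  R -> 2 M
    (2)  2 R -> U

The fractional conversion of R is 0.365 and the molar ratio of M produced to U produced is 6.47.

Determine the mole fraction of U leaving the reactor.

Conversion of R: R consumed = 0.365 × 744 = 271.6 lbmol/h = 1ξ₁ + 2ξ₂.
Selectivity: 2ξ₁ / (1ξ₂) = 6.47 → ξ₁ = 3.235 ξ₂.
Substitute: (1·3.235 + 2) ξ₂ = 271.6 → ξ₂ = 51.87 lbmol/h, ξ₁ = 167.8 lbmol/h.
Outlet amounts (n = n₀ + Σ ν·ξ):
  R: 744 − 1(167.8) − 2(51.87) = 472.4
  M: 0 + 2(167.8) = 335.6
  U: 0 + 1(51.87) = 51.87
Total out = 859.9 lbmol/h; y_U = 51.87 / 859.9 = 0.06032.

0.0603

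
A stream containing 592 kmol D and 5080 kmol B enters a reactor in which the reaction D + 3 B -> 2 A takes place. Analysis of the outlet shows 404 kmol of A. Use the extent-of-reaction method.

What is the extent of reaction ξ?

ξ = 202 kmol

For A: n = n₀ + 2ξ → 404 = 0 + 2ξ, giving ξ = 202 kmol.
Outlet amounts (n = n₀ + ν ξ):
  D: 592 − 1(202) = 390
  B: 5080 − 3(202) = 4474
  A: 0 + 2(202) = 404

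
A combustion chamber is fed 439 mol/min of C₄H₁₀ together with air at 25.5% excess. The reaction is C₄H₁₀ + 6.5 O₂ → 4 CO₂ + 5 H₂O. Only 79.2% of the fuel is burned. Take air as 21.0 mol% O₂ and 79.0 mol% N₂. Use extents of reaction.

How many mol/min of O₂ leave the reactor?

1320 mol/min

Stoichiometric O₂ = 6.5 × 439 = 2854 mol/min; O₂ fed = 2854 × 1.255 = 3581 mol/min.
N₂ fed = 3581 × 79/21 = 13470 mol/min.
Fuel reacted = 0.792 × 439 → ξ = 347.7 mol/min.
Outlet (n = n₀ + ν ξ):
  C₄H₁₀: 439 − 1(347.7) = 91.31
  O₂: 3581 − 6.5(347.7) = 1321
  N₂: 13470 (inert)
  CO₂: 0 + 4(347.7) = 1391
  H₂O: 0 + 5(347.7) = 1738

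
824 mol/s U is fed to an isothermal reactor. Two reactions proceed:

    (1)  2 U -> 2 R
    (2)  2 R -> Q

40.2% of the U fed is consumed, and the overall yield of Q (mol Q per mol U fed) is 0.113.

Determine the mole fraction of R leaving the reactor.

Conversion of U: U consumed = 2ξ₁ = 0.402 × 824 → ξ₁ = 165.6 mol/s.
Yield of Q: 1ξ₂ / 824 = 0.113 → ξ₂ = 93.11 mol/s.
Outlet amounts (n = n₀ + Σ ν·ξ):
  U: 824 − 2(165.6) = 492.8
  R: 0 + 2(165.6) − 2(93.11) = 145
  Q: 0 + 1(93.11) = 93.11
Total out = 730.9 mol/s; y_R = 145 / 730.9 = 0.1984.

0.198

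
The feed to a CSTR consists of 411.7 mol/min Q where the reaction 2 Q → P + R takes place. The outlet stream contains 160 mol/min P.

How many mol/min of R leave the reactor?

160 mol/min

For P: n = n₀ + 1ξ → 160 = 0 + 1ξ, giving ξ = 160 mol/min.
Outlet amounts (n = n₀ + ν ξ):
  Q: 411.7 − 2(160) = 91.7
  P: 0 + 1(160) = 160
  R: 0 + 1(160) = 160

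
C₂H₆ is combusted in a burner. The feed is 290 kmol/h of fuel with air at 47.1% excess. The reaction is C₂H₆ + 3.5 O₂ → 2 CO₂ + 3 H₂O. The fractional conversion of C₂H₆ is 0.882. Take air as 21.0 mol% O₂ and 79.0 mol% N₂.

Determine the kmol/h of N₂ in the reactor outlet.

Stoichiometric O₂ = 3.5 × 290 = 1015 kmol/h; O₂ fed = 1015 × 1.471 = 1493 kmol/h.
N₂ fed = 1493 × 79/21 = 5617 kmol/h.
Fuel reacted = 0.882 × 290 → ξ = 255.8 kmol/h.
Outlet (n = n₀ + ν ξ):
  C₂H₆: 290 − 1(255.8) = 34.22
  O₂: 1493 − 3.5(255.8) = 597.8
  N₂: 5617 (inert)
  CO₂: 0 + 2(255.8) = 511.6
  H₂O: 0 + 3(255.8) = 767.3

5620 kmol/h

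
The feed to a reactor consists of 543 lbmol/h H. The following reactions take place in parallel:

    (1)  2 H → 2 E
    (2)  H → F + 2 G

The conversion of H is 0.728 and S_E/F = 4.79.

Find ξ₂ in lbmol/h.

ξ₂ = 68.3 lbmol/h

Conversion of H: H consumed = 0.728 × 543 = 395.3 lbmol/h = 2ξ₁ + 1ξ₂.
Selectivity: 2ξ₁ / (1ξ₂) = 4.79 → ξ₁ = 2.395 ξ₂.
Substitute: (2·2.395 + 1) ξ₂ = 395.3 → ξ₂ = 68.27 lbmol/h, ξ₁ = 163.5 lbmol/h.
Outlet amounts (n = n₀ + Σ ν·ξ):
  H: 543 − 2(163.5) − 1(68.27) = 147.7
  E: 0 + 2(163.5) = 327
  F: 0 + 1(68.27) = 68.27
  G: 0 + 2(68.27) = 136.5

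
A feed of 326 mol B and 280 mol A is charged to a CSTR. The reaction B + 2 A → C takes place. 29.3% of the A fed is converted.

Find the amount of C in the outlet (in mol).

A reacted = 0.293 × 280 = 82.04 mol; ν_A = −2, so ξ = 82.04/2 = 41.02 mol.
Outlet amounts (n = n₀ + ν ξ):
  B: 326 − 1(41.02) = 285
  A: 280 − 2(41.02) = 198
  C: 0 + 1(41.02) = 41.02

41 mol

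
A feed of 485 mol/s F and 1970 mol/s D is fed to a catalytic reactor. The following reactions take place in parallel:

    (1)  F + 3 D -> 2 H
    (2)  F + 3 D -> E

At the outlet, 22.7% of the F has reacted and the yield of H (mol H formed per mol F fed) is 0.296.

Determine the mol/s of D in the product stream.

Yield of H: 2ξ₁ / 485 = 0.296 → ξ₁ = 71.78 mol/s.
Conversion of F: 1ξ₁ + 1ξ₂ = 0.227 × 485 = 110.1 → ξ₂ = 38.31 mol/s.
Outlet amounts (n = n₀ + Σ ν·ξ):
  F: 485 − 1(71.78) − 1(38.31) = 374.9
  D: 1970 − 3(71.78) − 3(38.31) = 1640
  H: 0 + 2(71.78) = 143.6
  E: 0 + 1(38.31) = 38.31

1640 mol/s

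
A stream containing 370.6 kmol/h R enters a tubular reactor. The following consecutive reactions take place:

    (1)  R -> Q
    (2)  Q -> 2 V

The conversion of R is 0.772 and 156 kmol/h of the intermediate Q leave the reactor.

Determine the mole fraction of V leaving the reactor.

Conversion of R: R consumed = 1ξ₁ = 0.772 × 370.6 → ξ₁ = 286.1 kmol/h.
Q balance: n_Q = 0 + 1ξ₁ − 1ξ₂ = 156 → ξ₂ = (1·286.1 − 156)/1 = 130.1 kmol/h.
Outlet amounts (n = n₀ + Σ ν·ξ):
  R: 370.6 − 1(286.1) = 84.5
  Q: 0 + 1(286.1) − 1(130.1) = 156
  V: 0 + 2(130.1) = 260.2
Total out = 500.7 kmol/h; y_V = 260.2 / 500.7 = 0.5197.

0.52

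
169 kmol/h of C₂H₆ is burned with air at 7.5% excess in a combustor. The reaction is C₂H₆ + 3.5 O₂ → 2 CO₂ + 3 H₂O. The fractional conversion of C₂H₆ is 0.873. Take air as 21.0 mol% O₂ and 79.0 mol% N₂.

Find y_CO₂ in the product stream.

Stoichiometric O₂ = 3.5 × 169 = 591.5 kmol/h; O₂ fed = 591.5 × 1.075 = 635.9 kmol/h.
N₂ fed = 635.9 × 79/21 = 2392 kmol/h.
Fuel reacted = 0.873 × 169 → ξ = 147.5 kmol/h.
Outlet (n = n₀ + ν ξ):
  C₂H₆: 169 − 1(147.5) = 21.46
  O₂: 635.9 − 3.5(147.5) = 119.5
  N₂: 2392 (inert)
  CO₂: 0 + 2(147.5) = 295.1
  H₂O: 0 + 3(147.5) = 442.6
Total out = 3271 kmol/h; y_CO₂ = 295.1 / 3271 = 0.09022.

0.0902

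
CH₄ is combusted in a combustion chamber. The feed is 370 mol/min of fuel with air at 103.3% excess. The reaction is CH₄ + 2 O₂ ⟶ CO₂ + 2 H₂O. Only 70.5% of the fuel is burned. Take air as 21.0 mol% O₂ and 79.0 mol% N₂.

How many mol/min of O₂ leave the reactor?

983 mol/min

Stoichiometric O₂ = 2 × 370 = 740 mol/min; O₂ fed = 740 × 2.033 = 1504 mol/min.
N₂ fed = 1504 × 79/21 = 5659 mol/min.
Fuel reacted = 0.705 × 370 → ξ = 260.8 mol/min.
Outlet (n = n₀ + ν ξ):
  CH₄: 370 − 1(260.8) = 109.2
  O₂: 1504 − 2(260.8) = 982.7
  N₂: 5659 (inert)
  CO₂: 0 + 1(260.8) = 260.8
  H₂O: 0 + 2(260.8) = 521.7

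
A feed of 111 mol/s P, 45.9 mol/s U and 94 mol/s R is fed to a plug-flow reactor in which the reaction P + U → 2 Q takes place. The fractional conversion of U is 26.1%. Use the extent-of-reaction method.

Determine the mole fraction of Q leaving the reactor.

0.0955

U reacted = 0.261 × 45.9 = 11.98 mol/s; ν_U = −1, so ξ = 11.98/1 = 11.98 mol/s.
Outlet amounts (n = n₀ + ν ξ):
  P: 111 − 1(11.98) = 99.02
  U: 45.9 − 1(11.98) = 33.92
  Q: 0 + 2(11.98) = 23.96
  R: 94 (inert)
Total out = 250.9 mol/s; y_Q = 23.96 / 250.9 = 0.0955.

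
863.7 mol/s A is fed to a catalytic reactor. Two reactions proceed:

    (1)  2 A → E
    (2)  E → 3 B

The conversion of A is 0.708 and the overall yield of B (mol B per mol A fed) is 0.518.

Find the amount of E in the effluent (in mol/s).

Conversion of A: A consumed = 2ξ₁ = 0.708 × 863.7 → ξ₁ = 305.7 mol/s.
Yield of B: 3ξ₂ / 863.7 = 0.518 → ξ₂ = 149.1 mol/s.
Outlet amounts (n = n₀ + Σ ν·ξ):
  A: 863.7 − 2(305.7) = 252.2
  E: 0 + 1(305.7) − 1(149.1) = 156.6
  B: 0 + 3(149.1) = 447.4

157 mol/s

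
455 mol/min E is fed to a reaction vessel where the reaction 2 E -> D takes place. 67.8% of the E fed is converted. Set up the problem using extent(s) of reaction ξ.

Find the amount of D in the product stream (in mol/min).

154 mol/min

E reacted = 0.678 × 455 = 308.5 mol/min; ν_E = −2, so ξ = 308.5/2 = 154.2 mol/min.
Outlet amounts (n = n₀ + ν ξ):
  E: 455 − 2(154.2) = 146.5
  D: 0 + 1(154.2) = 154.2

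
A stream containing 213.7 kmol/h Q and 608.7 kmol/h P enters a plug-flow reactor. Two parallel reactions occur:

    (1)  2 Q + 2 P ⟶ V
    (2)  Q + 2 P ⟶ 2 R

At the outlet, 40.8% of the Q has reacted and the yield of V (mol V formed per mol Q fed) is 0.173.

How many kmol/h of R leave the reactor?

Yield of V: 1ξ₁ / 213.7 = 0.173 → ξ₁ = 36.97 kmol/h.
Conversion of Q: 2ξ₁ + 1ξ₂ = 0.408 × 213.7 = 87.19 → ξ₂ = 13.25 kmol/h.
Outlet amounts (n = n₀ + Σ ν·ξ):
  Q: 213.7 − 2(36.97) − 1(13.25) = 126.5
  P: 608.7 − 2(36.97) − 2(13.25) = 508.3
  V: 0 + 1(36.97) = 36.97
  R: 0 + 2(13.25) = 26.5

26.5 kmol/h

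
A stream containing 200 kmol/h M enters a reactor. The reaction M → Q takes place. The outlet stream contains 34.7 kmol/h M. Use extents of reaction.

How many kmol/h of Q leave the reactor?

For M: n = n₀ − 1ξ → 34.7 = 200 − 1ξ, giving ξ = 165.3 kmol/h.
Outlet amounts (n = n₀ + ν ξ):
  M: 200 − 1(165.3) = 34.7
  Q: 0 + 1(165.3) = 165.3

165 kmol/h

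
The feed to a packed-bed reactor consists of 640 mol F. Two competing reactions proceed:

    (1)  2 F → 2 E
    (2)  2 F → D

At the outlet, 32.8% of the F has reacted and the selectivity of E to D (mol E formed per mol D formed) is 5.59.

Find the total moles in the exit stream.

612 mol

Conversion of F: F consumed = 0.328 × 640 = 209.9 mol = 2ξ₁ + 2ξ₂.
Selectivity: 2ξ₁ / (1ξ₂) = 5.59 → ξ₁ = 2.795 ξ₂.
Substitute: (2·2.795 + 2) ξ₂ = 209.9 → ξ₂ = 27.66 mol, ξ₁ = 77.3 mol.
Outlet amounts (n = n₀ + Σ ν·ξ):
  F: 640 − 2(77.3) − 2(27.66) = 430.1
  E: 0 + 2(77.3) = 154.6
  D: 0 + 1(27.66) = 27.66
Total out = 430.1 + 154.6 + 27.66 = 612.3 mol.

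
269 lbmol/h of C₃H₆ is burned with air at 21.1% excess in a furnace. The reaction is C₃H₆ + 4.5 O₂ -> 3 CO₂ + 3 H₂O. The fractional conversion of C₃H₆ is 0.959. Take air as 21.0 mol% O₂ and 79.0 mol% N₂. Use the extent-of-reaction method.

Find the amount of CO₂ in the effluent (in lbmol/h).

774 lbmol/h

Stoichiometric O₂ = 4.5 × 269 = 1210 lbmol/h; O₂ fed = 1210 × 1.211 = 1466 lbmol/h.
N₂ fed = 1466 × 79/21 = 5515 lbmol/h.
Fuel reacted = 0.959 × 269 → ξ = 258 lbmol/h.
Outlet (n = n₀ + ν ξ):
  C₃H₆: 269 − 1(258) = 11.03
  O₂: 1466 − 4.5(258) = 305
  N₂: 5515 (inert)
  CO₂: 0 + 3(258) = 773.9
  H₂O: 0 + 3(258) = 773.9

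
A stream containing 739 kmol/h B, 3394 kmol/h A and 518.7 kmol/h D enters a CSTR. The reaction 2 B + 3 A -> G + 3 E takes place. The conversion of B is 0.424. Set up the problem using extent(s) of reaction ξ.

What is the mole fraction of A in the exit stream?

B reacted = 0.424 × 739 = 313.3 kmol/h; ν_B = −2, so ξ = 313.3/2 = 156.7 kmol/h.
Outlet amounts (n = n₀ + ν ξ):
  B: 739 − 2(156.7) = 425.7
  A: 3394 − 3(156.7) = 2924
  G: 0 + 1(156.7) = 156.7
  E: 0 + 3(156.7) = 470
  D: 518.7 (inert)
Total out = 4495 kmol/h; y_A = 2924 / 4495 = 0.6505.

0.65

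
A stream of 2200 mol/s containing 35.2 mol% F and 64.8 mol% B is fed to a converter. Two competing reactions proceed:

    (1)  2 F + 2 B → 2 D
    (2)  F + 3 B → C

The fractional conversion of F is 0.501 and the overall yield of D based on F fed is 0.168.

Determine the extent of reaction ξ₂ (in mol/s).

ξ₂ = 258 mol/s

Yield of D: 2ξ₁ / 774.4 = 0.168 → ξ₁ = 65.05 mol/s.
Conversion of F: 2ξ₁ + 1ξ₂ = 0.501 × 774.4 = 388 → ξ₂ = 257.9 mol/s.
Outlet amounts (n = n₀ + Σ ν·ξ):
  F: 774.4 − 2(65.05) − 1(257.9) = 386.4
  B: 1426 − 2(65.05) − 3(257.9) = 521.9
  D: 0 + 2(65.05) = 130.1
  C: 0 + 1(257.9) = 257.9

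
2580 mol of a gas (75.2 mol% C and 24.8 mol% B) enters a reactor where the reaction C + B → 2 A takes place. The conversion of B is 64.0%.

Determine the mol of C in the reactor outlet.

1530 mol

B reacted = 0.64 × 639.8 = 409.5 mol; ν_B = −1, so ξ = 409.5/1 = 409.5 mol.
Outlet amounts (n = n₀ + ν ξ):
  C: 1940 − 1(409.5) = 1531
  B: 639.8 − 1(409.5) = 230.3
  A: 0 + 2(409.5) = 819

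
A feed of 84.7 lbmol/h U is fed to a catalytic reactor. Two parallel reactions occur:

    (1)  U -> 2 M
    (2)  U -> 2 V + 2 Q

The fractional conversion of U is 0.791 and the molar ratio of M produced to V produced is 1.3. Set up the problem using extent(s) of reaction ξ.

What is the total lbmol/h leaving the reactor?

210 lbmol/h

Conversion of U: U consumed = 0.791 × 84.7 = 67 lbmol/h = 1ξ₁ + 1ξ₂.
Selectivity: 2ξ₁ / (2ξ₂) = 1.3 → ξ₁ = 1.3 ξ₂.
Substitute: (1·1.3 + 1) ξ₂ = 67 → ξ₂ = 29.13 lbmol/h, ξ₁ = 37.87 lbmol/h.
Outlet amounts (n = n₀ + Σ ν·ξ):
  U: 84.7 − 1(37.87) − 1(29.13) = 17.7
  M: 0 + 2(37.87) = 75.74
  V: 0 + 2(29.13) = 58.26
  Q: 0 + 2(29.13) = 58.26
Total out = 17.7 + 75.74 + 58.26 + 58.26 = 210 lbmol/h.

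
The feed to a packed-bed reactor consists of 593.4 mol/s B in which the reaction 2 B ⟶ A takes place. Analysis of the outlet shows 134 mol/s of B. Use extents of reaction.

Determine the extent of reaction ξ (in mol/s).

ξ = 230 mol/s

For B: n = n₀ − 2ξ → 134 = 593.4 − 2ξ, giving ξ = 229.7 mol/s.
Outlet amounts (n = n₀ + ν ξ):
  B: 593.4 − 2(229.7) = 134
  A: 0 + 1(229.7) = 229.7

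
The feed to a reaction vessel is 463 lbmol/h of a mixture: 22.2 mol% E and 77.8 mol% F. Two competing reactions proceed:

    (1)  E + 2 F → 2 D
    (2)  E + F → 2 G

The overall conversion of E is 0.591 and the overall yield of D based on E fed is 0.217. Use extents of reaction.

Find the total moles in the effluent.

452 lbmol/h

Yield of D: 2ξ₁ / 102.8 = 0.217 → ξ₁ = 11.15 lbmol/h.
Conversion of E: 1ξ₁ + 1ξ₂ = 0.591 × 102.8 = 60.75 → ξ₂ = 49.59 lbmol/h.
Outlet amounts (n = n₀ + Σ ν·ξ):
  E: 102.8 − 1(11.15) − 1(49.59) = 42.04
  F: 360.2 − 2(11.15) − 1(49.59) = 288.3
  D: 0 + 2(11.15) = 22.3
  G: 0 + 2(49.59) = 99.19
Total out = 42.04 + 288.3 + 22.3 + 99.19 = 451.8 lbmol/h.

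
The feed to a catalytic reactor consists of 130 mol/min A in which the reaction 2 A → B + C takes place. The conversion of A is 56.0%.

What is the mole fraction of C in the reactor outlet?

A reacted = 0.56 × 130 = 72.8 mol/min; ν_A = −2, so ξ = 72.8/2 = 36.4 mol/min.
Outlet amounts (n = n₀ + ν ξ):
  A: 130 − 2(36.4) = 57.2
  B: 0 + 1(36.4) = 36.4
  C: 0 + 1(36.4) = 36.4
Total out = 130 mol/min; y_C = 36.4 / 130 = 0.28.

0.28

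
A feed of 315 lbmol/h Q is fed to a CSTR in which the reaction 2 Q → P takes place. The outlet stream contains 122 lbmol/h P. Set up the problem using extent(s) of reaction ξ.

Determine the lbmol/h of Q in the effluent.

71 lbmol/h

For P: n = n₀ + 1ξ → 122 = 0 + 1ξ, giving ξ = 122 lbmol/h.
Outlet amounts (n = n₀ + ν ξ):
  Q: 315 − 2(122) = 71
  P: 0 + 1(122) = 122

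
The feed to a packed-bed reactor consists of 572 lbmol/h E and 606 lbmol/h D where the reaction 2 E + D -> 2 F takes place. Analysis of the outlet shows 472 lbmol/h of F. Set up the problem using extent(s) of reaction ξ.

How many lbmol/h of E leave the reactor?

100 lbmol/h

For F: n = n₀ + 2ξ → 472 = 0 + 2ξ, giving ξ = 236 lbmol/h.
Outlet amounts (n = n₀ + ν ξ):
  E: 572 − 2(236) = 100
  D: 606 − 1(236) = 370
  F: 0 + 2(236) = 472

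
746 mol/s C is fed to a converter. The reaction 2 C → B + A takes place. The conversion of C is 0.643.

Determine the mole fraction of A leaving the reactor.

C reacted = 0.643 × 746 = 479.7 mol/s; ν_C = −2, so ξ = 479.7/2 = 239.8 mol/s.
Outlet amounts (n = n₀ + ν ξ):
  C: 746 − 2(239.8) = 266.3
  B: 0 + 1(239.8) = 239.8
  A: 0 + 1(239.8) = 239.8
Total out = 746 mol/s; y_A = 239.8 / 746 = 0.3215.

0.322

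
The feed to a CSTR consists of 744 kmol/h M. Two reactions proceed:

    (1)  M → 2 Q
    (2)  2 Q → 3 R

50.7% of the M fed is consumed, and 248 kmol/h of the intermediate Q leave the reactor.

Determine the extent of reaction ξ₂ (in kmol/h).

ξ₂ = 253 kmol/h

Conversion of M: M consumed = 1ξ₁ = 0.507 × 744 → ξ₁ = 377.2 kmol/h.
Q balance: n_Q = 0 + 2ξ₁ − 2ξ₂ = 248 → ξ₂ = (2·377.2 − 248)/2 = 253.2 kmol/h.
Outlet amounts (n = n₀ + Σ ν·ξ):
  M: 744 − 1(377.2) = 366.8
  Q: 0 + 2(377.2) − 2(253.2) = 248
  R: 0 + 3(253.2) = 759.6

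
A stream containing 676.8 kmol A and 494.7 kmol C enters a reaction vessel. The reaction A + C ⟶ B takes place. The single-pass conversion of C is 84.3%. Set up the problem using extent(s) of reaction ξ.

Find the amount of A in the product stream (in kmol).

260 kmol

C reacted = 0.843 × 494.7 = 417 kmol; ν_C = −1, so ξ = 417/1 = 417 kmol.
Outlet amounts (n = n₀ + ν ξ):
  A: 676.8 − 1(417) = 259.8
  C: 494.7 − 1(417) = 77.67
  B: 0 + 1(417) = 417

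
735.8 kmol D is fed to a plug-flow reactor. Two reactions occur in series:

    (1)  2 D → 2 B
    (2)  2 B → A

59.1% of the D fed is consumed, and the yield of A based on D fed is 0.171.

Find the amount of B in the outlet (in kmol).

Conversion of D: D consumed = 2ξ₁ = 0.591 × 735.8 → ξ₁ = 217.4 kmol.
Yield of A: 1ξ₂ / 735.8 = 0.171 → ξ₂ = 125.8 kmol.
Outlet amounts (n = n₀ + Σ ν·ξ):
  D: 735.8 − 2(217.4) = 300.9
  B: 0 + 2(217.4) − 2(125.8) = 183.2
  A: 0 + 1(125.8) = 125.8

183 kmol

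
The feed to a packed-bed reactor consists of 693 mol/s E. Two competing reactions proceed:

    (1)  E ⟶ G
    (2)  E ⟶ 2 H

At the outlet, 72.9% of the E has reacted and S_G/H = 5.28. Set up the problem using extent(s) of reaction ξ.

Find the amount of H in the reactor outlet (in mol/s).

87.4 mol/s

Conversion of E: E consumed = 0.729 × 693 = 505.2 mol/s = 1ξ₁ + 1ξ₂.
Selectivity: 1ξ₁ / (2ξ₂) = 5.28 → ξ₁ = 10.56 ξ₂.
Substitute: (1·10.56 + 1) ξ₂ = 505.2 → ξ₂ = 43.7 mol/s, ξ₁ = 461.5 mol/s.
Outlet amounts (n = n₀ + Σ ν·ξ):
  E: 693 − 1(461.5) − 1(43.7) = 187.8
  G: 0 + 1(461.5) = 461.5
  H: 0 + 2(43.7) = 87.4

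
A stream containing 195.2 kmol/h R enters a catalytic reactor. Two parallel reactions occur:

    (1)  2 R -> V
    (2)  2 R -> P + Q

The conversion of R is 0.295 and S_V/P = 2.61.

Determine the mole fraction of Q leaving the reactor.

0.0457

Conversion of R: R consumed = 0.295 × 195.2 = 57.58 kmol/h = 2ξ₁ + 2ξ₂.
Selectivity: 1ξ₁ / (1ξ₂) = 2.61 → ξ₁ = 2.61 ξ₂.
Substitute: (2·2.61 + 2) ξ₂ = 57.58 → ξ₂ = 7.976 kmol/h, ξ₁ = 20.82 kmol/h.
Outlet amounts (n = n₀ + Σ ν·ξ):
  R: 195.2 − 2(20.82) − 2(7.976) = 137.6
  V: 0 + 1(20.82) = 20.82
  P: 0 + 1(7.976) = 7.976
  Q: 0 + 1(7.976) = 7.976
Total out = 174.4 kmol/h; y_Q = 7.976 / 174.4 = 0.04574.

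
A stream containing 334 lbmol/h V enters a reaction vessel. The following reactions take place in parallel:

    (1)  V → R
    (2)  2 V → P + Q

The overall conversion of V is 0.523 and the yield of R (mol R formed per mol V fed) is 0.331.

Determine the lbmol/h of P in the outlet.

32.1 lbmol/h

Yield of R: 1ξ₁ / 334 = 0.331 → ξ₁ = 110.6 lbmol/h.
Conversion of V: 1ξ₁ + 2ξ₂ = 0.523 × 334 = 174.7 → ξ₂ = 32.06 lbmol/h.
Outlet amounts (n = n₀ + Σ ν·ξ):
  V: 334 − 1(110.6) − 2(32.06) = 159.3
  R: 0 + 1(110.6) = 110.6
  P: 0 + 1(32.06) = 32.06
  Q: 0 + 1(32.06) = 32.06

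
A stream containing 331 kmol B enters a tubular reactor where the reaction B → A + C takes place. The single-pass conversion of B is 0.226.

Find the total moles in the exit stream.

406 kmol

B reacted = 0.226 × 331 = 74.81 kmol; ν_B = −1, so ξ = 74.81/1 = 74.81 kmol.
Outlet amounts (n = n₀ + ν ξ):
  B: 331 − 1(74.81) = 256.2
  A: 0 + 1(74.81) = 74.81
  C: 0 + 1(74.81) = 74.81
Total out = 256.2 + 74.81 + 74.81 = 405.8 kmol.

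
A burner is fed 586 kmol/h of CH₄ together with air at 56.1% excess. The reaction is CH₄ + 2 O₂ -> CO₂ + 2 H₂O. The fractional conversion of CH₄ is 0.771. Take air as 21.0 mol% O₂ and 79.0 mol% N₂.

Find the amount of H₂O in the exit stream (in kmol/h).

Stoichiometric O₂ = 2 × 586 = 1172 kmol/h; O₂ fed = 1172 × 1.561 = 1829 kmol/h.
N₂ fed = 1829 × 79/21 = 6882 kmol/h.
Fuel reacted = 0.771 × 586 → ξ = 451.8 kmol/h.
Outlet (n = n₀ + ν ξ):
  CH₄: 586 − 1(451.8) = 134.2
  O₂: 1829 − 2(451.8) = 925.9
  N₂: 6882 (inert)
  CO₂: 0 + 1(451.8) = 451.8
  H₂O: 0 + 2(451.8) = 903.6

904 kmol/h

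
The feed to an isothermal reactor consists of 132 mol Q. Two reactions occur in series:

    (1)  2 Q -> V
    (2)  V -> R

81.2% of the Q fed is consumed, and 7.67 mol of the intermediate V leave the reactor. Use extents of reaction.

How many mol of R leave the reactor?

Conversion of Q: Q consumed = 2ξ₁ = 0.812 × 132 → ξ₁ = 53.59 mol.
V balance: n_V = 0 + 1ξ₁ − 1ξ₂ = 7.67 → ξ₂ = (1·53.59 − 7.67)/1 = 45.92 mol.
Outlet amounts (n = n₀ + Σ ν·ξ):
  Q: 132 − 2(53.59) = 24.82
  V: 0 + 1(53.59) − 1(45.92) = 7.67
  R: 0 + 1(45.92) = 45.92

45.9 mol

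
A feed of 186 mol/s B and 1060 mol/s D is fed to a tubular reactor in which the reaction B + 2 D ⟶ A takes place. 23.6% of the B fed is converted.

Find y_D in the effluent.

B reacted = 0.236 × 186 = 43.9 mol/s; ν_B = −1, so ξ = 43.9/1 = 43.9 mol/s.
Outlet amounts (n = n₀ + ν ξ):
  B: 186 − 1(43.9) = 142.1
  D: 1060 − 2(43.9) = 972.2
  A: 0 + 1(43.9) = 43.9
Total out = 1158 mol/s; y_D = 972.2 / 1158 = 0.8394.

0.839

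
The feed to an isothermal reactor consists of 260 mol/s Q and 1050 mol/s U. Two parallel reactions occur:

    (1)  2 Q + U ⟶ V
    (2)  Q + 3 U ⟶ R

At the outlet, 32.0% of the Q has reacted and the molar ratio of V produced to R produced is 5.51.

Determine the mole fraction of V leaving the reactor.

0.0314

Conversion of Q: Q consumed = 0.32 × 260 = 83.2 mol/s = 2ξ₁ + 1ξ₂.
Selectivity: 1ξ₁ / (1ξ₂) = 5.51 → ξ₁ = 5.51 ξ₂.
Substitute: (2·5.51 + 1) ξ₂ = 83.2 → ξ₂ = 6.922 mol/s, ξ₁ = 38.14 mol/s.
Outlet amounts (n = n₀ + Σ ν·ξ):
  Q: 260 − 2(38.14) − 1(6.922) = 176.8
  U: 1050 − 1(38.14) − 3(6.922) = 991.1
  V: 0 + 1(38.14) = 38.14
  R: 0 + 1(6.922) = 6.922
Total out = 1213 mol/s; y_V = 38.14 / 1213 = 0.03144.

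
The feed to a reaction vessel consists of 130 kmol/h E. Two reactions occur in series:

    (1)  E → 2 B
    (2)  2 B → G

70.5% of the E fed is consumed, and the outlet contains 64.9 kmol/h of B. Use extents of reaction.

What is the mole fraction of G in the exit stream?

0.364

Conversion of E: E consumed = 1ξ₁ = 0.705 × 130 → ξ₁ = 91.65 kmol/h.
B balance: n_B = 0 + 2ξ₁ − 2ξ₂ = 64.9 → ξ₂ = (2·91.65 − 64.9)/2 = 59.2 kmol/h.
Outlet amounts (n = n₀ + Σ ν·ξ):
  E: 130 − 1(91.65) = 38.35
  B: 0 + 2(91.65) − 2(59.2) = 64.9
  G: 0 + 1(59.2) = 59.2
Total out = 162.4 kmol/h; y_G = 59.2 / 162.4 = 0.3644.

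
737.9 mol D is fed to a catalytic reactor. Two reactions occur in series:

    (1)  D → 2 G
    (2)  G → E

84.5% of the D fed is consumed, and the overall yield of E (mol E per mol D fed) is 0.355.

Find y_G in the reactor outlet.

0.724

Conversion of D: D consumed = 1ξ₁ = 0.845 × 737.9 → ξ₁ = 623.5 mol.
Yield of E: 1ξ₂ / 737.9 = 0.355 → ξ₂ = 262 mol.
Outlet amounts (n = n₀ + Σ ν·ξ):
  D: 737.9 − 1(623.5) = 114.4
  G: 0 + 2(623.5) − 1(262) = 985.1
  E: 0 + 1(262) = 262
Total out = 1361 mol; y_G = 985.1 / 1361 = 0.7236.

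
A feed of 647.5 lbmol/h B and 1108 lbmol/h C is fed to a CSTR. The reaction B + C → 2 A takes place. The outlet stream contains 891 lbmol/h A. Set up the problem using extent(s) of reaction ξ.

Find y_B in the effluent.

0.115

For A: n = n₀ + 2ξ → 891 = 0 + 2ξ, giving ξ = 445.5 lbmol/h.
Outlet amounts (n = n₀ + ν ξ):
  B: 647.5 − 1(445.5) = 202
  C: 1108 − 1(445.5) = 662.5
  A: 0 + 2(445.5) = 891
Total out = 1756 lbmol/h; y_B = 202 / 1756 = 0.1151.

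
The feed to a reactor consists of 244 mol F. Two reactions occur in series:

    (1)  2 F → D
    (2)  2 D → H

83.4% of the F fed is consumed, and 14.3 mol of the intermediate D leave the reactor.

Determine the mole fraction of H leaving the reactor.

Conversion of F: F consumed = 2ξ₁ = 0.834 × 244 → ξ₁ = 101.7 mol.
D balance: n_D = 0 + 1ξ₁ − 2ξ₂ = 14.3 → ξ₂ = (1·101.7 − 14.3)/2 = 43.72 mol.
Outlet amounts (n = n₀ + Σ ν·ξ):
  F: 244 − 2(101.7) = 40.5
  D: 0 + 1(101.7) − 2(43.72) = 14.3
  H: 0 + 1(43.72) = 43.72
Total out = 98.53 mol; y_H = 43.72 / 98.53 = 0.4438.

0.444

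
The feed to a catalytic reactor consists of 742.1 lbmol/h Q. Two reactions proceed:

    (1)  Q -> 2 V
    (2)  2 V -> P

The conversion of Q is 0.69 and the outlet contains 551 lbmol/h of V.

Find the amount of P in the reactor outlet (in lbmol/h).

Conversion of Q: Q consumed = 1ξ₁ = 0.69 × 742.1 → ξ₁ = 512 lbmol/h.
V balance: n_V = 0 + 2ξ₁ − 2ξ₂ = 551 → ξ₂ = (2·512 − 551)/2 = 236.5 lbmol/h.
Outlet amounts (n = n₀ + Σ ν·ξ):
  Q: 742.1 − 1(512) = 230.1
  V: 0 + 2(512) − 2(236.5) = 551
  P: 0 + 1(236.5) = 236.5

237 lbmol/h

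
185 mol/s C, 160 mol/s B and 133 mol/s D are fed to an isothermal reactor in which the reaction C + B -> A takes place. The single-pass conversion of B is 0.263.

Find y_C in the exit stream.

0.328

B reacted = 0.263 × 160 = 42.08 mol/s; ν_B = −1, so ξ = 42.08/1 = 42.08 mol/s.
Outlet amounts (n = n₀ + ν ξ):
  C: 185 − 1(42.08) = 142.9
  B: 160 − 1(42.08) = 117.9
  A: 0 + 1(42.08) = 42.08
  D: 133 (inert)
Total out = 435.9 mol/s; y_C = 142.9 / 435.9 = 0.3279.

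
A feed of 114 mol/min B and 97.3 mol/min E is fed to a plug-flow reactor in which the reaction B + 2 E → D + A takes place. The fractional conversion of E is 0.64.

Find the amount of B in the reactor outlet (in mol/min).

E reacted = 0.64 × 97.3 = 62.27 mol/min; ν_E = −2, so ξ = 62.27/2 = 31.14 mol/min.
Outlet amounts (n = n₀ + ν ξ):
  B: 114 − 1(31.14) = 82.86
  E: 97.3 − 2(31.14) = 35.03
  D: 0 + 1(31.14) = 31.14
  A: 0 + 1(31.14) = 31.14

82.9 mol/min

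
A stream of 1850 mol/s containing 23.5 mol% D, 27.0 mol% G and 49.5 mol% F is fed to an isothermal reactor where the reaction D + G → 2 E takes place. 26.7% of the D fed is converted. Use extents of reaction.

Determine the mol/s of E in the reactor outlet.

232 mol/s

D reacted = 0.267 × 434.8 = 116.1 mol/s; ν_D = −1, so ξ = 116.1/1 = 116.1 mol/s.
Outlet amounts (n = n₀ + ν ξ):
  D: 434.8 − 1(116.1) = 318.7
  G: 499.5 − 1(116.1) = 383.4
  E: 0 + 2(116.1) = 232.2
  F: 915.8 (inert)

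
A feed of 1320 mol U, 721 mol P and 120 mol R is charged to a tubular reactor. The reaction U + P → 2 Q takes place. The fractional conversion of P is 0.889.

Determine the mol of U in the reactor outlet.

679 mol

P reacted = 0.889 × 721 = 641 mol; ν_P = −1, so ξ = 641/1 = 641 mol.
Outlet amounts (n = n₀ + ν ξ):
  U: 1320 − 1(641) = 679
  P: 721 − 1(641) = 80.03
  Q: 0 + 2(641) = 1282
  R: 120 (inert)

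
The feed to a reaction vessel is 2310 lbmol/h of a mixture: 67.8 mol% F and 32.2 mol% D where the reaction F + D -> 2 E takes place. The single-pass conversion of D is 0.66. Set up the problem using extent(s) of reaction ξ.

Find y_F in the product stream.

D reacted = 0.66 × 743.8 = 490.9 lbmol/h; ν_D = −1, so ξ = 490.9/1 = 490.9 lbmol/h.
Outlet amounts (n = n₀ + ν ξ):
  F: 1566 − 1(490.9) = 1075
  D: 743.8 − 1(490.9) = 252.9
  E: 0 + 2(490.9) = 981.8
Total out = 2310 lbmol/h; y_F = 1075 / 2310 = 0.4655.

0.465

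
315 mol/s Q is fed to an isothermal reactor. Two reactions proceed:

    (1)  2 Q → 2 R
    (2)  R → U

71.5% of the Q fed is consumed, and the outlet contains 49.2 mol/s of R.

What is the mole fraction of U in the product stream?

Conversion of Q: Q consumed = 2ξ₁ = 0.715 × 315 → ξ₁ = 112.6 mol/s.
R balance: n_R = 0 + 2ξ₁ − 1ξ₂ = 49.2 → ξ₂ = (2·112.6 − 49.2)/1 = 176 mol/s.
Outlet amounts (n = n₀ + Σ ν·ξ):
  Q: 315 − 2(112.6) = 89.78
  R: 0 + 2(112.6) − 1(176) = 49.2
  U: 0 + 1(176) = 176
Total out = 315 mol/s; y_U = 176 / 315 = 0.5588.

0.559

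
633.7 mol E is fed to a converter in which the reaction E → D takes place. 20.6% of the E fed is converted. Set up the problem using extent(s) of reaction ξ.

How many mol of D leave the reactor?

E reacted = 0.206 × 633.7 = 130.5 mol; ν_E = −1, so ξ = 130.5/1 = 130.5 mol.
Outlet amounts (n = n₀ + ν ξ):
  E: 633.7 − 1(130.5) = 503.2
  D: 0 + 1(130.5) = 130.5

131 mol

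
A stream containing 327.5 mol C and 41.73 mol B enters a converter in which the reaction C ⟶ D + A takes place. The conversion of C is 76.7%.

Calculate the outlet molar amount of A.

C reacted = 0.767 × 327.5 = 251.2 mol; ν_C = −1, so ξ = 251.2/1 = 251.2 mol.
Outlet amounts (n = n₀ + ν ξ):
  C: 327.5 − 1(251.2) = 76.31
  D: 0 + 1(251.2) = 251.2
  A: 0 + 1(251.2) = 251.2
  B: 41.73 (inert)

251 mol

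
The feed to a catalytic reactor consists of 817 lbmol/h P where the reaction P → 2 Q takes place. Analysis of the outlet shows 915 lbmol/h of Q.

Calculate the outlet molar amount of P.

For Q: n = n₀ + 2ξ → 915 = 0 + 2ξ, giving ξ = 457.5 lbmol/h.
Outlet amounts (n = n₀ + ν ξ):
  P: 817 − 1(457.5) = 359.5
  Q: 0 + 2(457.5) = 915

360 lbmol/h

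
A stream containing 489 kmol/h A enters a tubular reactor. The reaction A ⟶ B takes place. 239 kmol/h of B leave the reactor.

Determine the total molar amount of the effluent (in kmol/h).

For B: n = n₀ + 1ξ → 239 = 0 + 1ξ, giving ξ = 239 kmol/h.
Outlet amounts (n = n₀ + ν ξ):
  A: 489 − 1(239) = 250
  B: 0 + 1(239) = 239
Total out = 250 + 239 = 489 kmol/h.

489 kmol/h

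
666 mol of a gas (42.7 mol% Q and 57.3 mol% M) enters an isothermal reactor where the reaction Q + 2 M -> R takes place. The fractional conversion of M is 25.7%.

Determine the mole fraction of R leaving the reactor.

M reacted = 0.257 × 381.6 = 98.08 mol; ν_M = −2, so ξ = 98.08/2 = 49.04 mol.
Outlet amounts (n = n₀ + ν ξ):
  Q: 284.4 − 1(49.04) = 235.3
  M: 381.6 − 2(49.04) = 283.5
  R: 0 + 1(49.04) = 49.04
Total out = 567.9 mol; y_R = 49.04 / 567.9 = 0.08635.

0.0863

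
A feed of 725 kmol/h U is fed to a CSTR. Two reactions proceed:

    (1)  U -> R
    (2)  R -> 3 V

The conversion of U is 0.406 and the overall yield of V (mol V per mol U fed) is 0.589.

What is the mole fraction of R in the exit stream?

Conversion of U: U consumed = 1ξ₁ = 0.406 × 725 → ξ₁ = 294.4 kmol/h.
Yield of V: 3ξ₂ / 725 = 0.589 → ξ₂ = 142.3 kmol/h.
Outlet amounts (n = n₀ + Σ ν·ξ):
  U: 725 − 1(294.4) = 430.6
  R: 0 + 1(294.4) − 1(142.3) = 152
  V: 0 + 3(142.3) = 427
Total out = 1010 kmol/h; y_R = 152 / 1010 = 0.1506.

0.151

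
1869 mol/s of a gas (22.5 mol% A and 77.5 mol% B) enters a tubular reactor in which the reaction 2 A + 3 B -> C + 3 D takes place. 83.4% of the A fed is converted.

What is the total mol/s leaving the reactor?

A reacted = 0.834 × 420.5 = 350.7 mol/s; ν_A = −2, so ξ = 350.7/2 = 175.4 mol/s.
Outlet amounts (n = n₀ + ν ξ):
  A: 420.5 − 2(175.4) = 69.81
  B: 1448 − 3(175.4) = 922.4
  C: 0 + 1(175.4) = 175.4
  D: 0 + 3(175.4) = 526.1
Total out = 69.81 + 922.4 + 175.4 + 526.1 = 1694 mol/s.

1690 mol/s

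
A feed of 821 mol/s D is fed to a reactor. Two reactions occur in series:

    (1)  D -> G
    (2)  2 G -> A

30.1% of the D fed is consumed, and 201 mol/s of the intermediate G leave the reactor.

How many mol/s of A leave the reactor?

23.1 mol/s

Conversion of D: D consumed = 1ξ₁ = 0.301 × 821 → ξ₁ = 247.1 mol/s.
G balance: n_G = 0 + 1ξ₁ − 2ξ₂ = 201 → ξ₂ = (1·247.1 − 201)/2 = 23.06 mol/s.
Outlet amounts (n = n₀ + Σ ν·ξ):
  D: 821 − 1(247.1) = 573.9
  G: 0 + 1(247.1) − 2(23.06) = 201
  A: 0 + 1(23.06) = 23.06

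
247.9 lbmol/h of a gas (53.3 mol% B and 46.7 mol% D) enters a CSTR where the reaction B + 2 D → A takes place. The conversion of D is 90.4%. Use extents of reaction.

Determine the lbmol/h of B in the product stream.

D reacted = 0.904 × 115.8 = 104.7 lbmol/h; ν_D = −2, so ξ = 104.7/2 = 52.33 lbmol/h.
Outlet amounts (n = n₀ + ν ξ):
  B: 132.1 − 1(52.33) = 79.8
  D: 115.8 − 2(52.33) = 11.11
  A: 0 + 1(52.33) = 52.33

79.8 lbmol/h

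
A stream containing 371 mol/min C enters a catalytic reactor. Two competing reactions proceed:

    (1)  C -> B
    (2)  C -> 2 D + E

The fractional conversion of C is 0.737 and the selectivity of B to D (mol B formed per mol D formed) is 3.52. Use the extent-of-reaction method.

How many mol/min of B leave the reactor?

Conversion of C: C consumed = 0.737 × 371 = 273.4 mol/min = 1ξ₁ + 1ξ₂.
Selectivity: 1ξ₁ / (2ξ₂) = 3.52 → ξ₁ = 7.04 ξ₂.
Substitute: (1·7.04 + 1) ξ₂ = 273.4 → ξ₂ = 34.01 mol/min, ξ₁ = 239.4 mol/min.
Outlet amounts (n = n₀ + Σ ν·ξ):
  C: 371 − 1(239.4) − 1(34.01) = 97.57
  B: 0 + 1(239.4) = 239.4
  D: 0 + 2(34.01) = 68.02
  E: 0 + 1(34.01) = 34.01

239 mol/min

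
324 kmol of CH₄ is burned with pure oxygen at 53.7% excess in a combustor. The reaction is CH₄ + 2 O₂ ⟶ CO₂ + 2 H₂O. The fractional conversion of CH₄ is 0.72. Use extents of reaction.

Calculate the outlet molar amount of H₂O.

Stoichiometric O₂ = 2 × 324 = 648 kmol; O₂ fed = 648 × 1.537 = 996 kmol.
Fuel reacted = 0.72 × 324 → ξ = 233.3 kmol.
Outlet (n = n₀ + ν ξ):
  CH₄: 324 − 1(233.3) = 90.72
  O₂: 996 − 2(233.3) = 529.4
  CO₂: 0 + 1(233.3) = 233.3
  H₂O: 0 + 2(233.3) = 466.6

467 kmol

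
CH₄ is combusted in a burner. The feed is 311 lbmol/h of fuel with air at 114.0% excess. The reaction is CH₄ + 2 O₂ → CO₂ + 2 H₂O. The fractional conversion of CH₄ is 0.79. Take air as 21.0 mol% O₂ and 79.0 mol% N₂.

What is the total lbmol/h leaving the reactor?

Stoichiometric O₂ = 2 × 311 = 622 lbmol/h; O₂ fed = 622 × 2.140 = 1331 lbmol/h.
N₂ fed = 1331 × 79/21 = 5007 lbmol/h.
Fuel reacted = 0.79 × 311 → ξ = 245.7 lbmol/h.
Outlet (n = n₀ + ν ξ):
  CH₄: 311 − 1(245.7) = 65.31
  O₂: 1331 − 2(245.7) = 839.7
  N₂: 5007 (inert)
  CO₂: 0 + 1(245.7) = 245.7
  H₂O: 0 + 2(245.7) = 491.4
Total out = 65.31 + 839.7 + 5007 + 245.7 + 491.4 = 6649 lbmol/h.

6650 lbmol/h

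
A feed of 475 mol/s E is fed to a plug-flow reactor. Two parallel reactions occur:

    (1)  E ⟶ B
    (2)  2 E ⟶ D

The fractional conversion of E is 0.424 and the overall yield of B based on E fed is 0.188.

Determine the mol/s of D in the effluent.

Yield of B: 1ξ₁ / 475 = 0.188 → ξ₁ = 89.3 mol/s.
Conversion of E: 1ξ₁ + 2ξ₂ = 0.424 × 475 = 201.4 → ξ₂ = 56.05 mol/s.
Outlet amounts (n = n₀ + Σ ν·ξ):
  E: 475 − 1(89.3) − 2(56.05) = 273.6
  B: 0 + 1(89.3) = 89.3
  D: 0 + 1(56.05) = 56.05

56.1 mol/s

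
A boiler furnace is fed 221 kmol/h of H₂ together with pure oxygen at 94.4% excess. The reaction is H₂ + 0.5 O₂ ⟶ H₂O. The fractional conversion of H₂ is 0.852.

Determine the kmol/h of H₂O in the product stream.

Stoichiometric O₂ = 0.5 × 221 = 110.5 kmol/h; O₂ fed = 110.5 × 1.944 = 214.8 kmol/h.
Fuel reacted = 0.852 × 221 → ξ = 188.3 kmol/h.
Outlet (n = n₀ + ν ξ):
  H₂: 221 − 1(188.3) = 32.71
  O₂: 214.8 − 0.5(188.3) = 120.7
  H₂O: 0 + 1(188.3) = 188.3

188 kmol/h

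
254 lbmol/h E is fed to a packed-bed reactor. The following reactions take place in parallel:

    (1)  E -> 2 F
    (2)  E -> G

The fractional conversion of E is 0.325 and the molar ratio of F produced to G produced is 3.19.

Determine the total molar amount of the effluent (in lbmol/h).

305 lbmol/h

Conversion of E: E consumed = 0.325 × 254 = 82.55 lbmol/h = 1ξ₁ + 1ξ₂.
Selectivity: 2ξ₁ / (1ξ₂) = 3.19 → ξ₁ = 1.595 ξ₂.
Substitute: (1·1.595 + 1) ξ₂ = 82.55 → ξ₂ = 31.81 lbmol/h, ξ₁ = 50.74 lbmol/h.
Outlet amounts (n = n₀ + Σ ν·ξ):
  E: 254 − 1(50.74) − 1(31.81) = 171.4
  F: 0 + 2(50.74) = 101.5
  G: 0 + 1(31.81) = 31.81
Total out = 171.4 + 101.5 + 31.81 = 304.7 lbmol/h.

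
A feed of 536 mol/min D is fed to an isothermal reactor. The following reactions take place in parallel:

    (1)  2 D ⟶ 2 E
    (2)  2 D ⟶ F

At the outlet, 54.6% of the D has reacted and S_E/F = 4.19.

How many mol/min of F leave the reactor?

Conversion of D: D consumed = 0.546 × 536 = 292.7 mol/min = 2ξ₁ + 2ξ₂.
Selectivity: 2ξ₁ / (1ξ₂) = 4.19 → ξ₁ = 2.095 ξ₂.
Substitute: (2·2.095 + 2) ξ₂ = 292.7 → ξ₂ = 47.28 mol/min, ξ₁ = 99.05 mol/min.
Outlet amounts (n = n₀ + Σ ν·ξ):
  D: 536 − 2(99.05) − 2(47.28) = 243.3
  E: 0 + 2(99.05) = 198.1
  F: 0 + 1(47.28) = 47.28

47.3 mol/min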